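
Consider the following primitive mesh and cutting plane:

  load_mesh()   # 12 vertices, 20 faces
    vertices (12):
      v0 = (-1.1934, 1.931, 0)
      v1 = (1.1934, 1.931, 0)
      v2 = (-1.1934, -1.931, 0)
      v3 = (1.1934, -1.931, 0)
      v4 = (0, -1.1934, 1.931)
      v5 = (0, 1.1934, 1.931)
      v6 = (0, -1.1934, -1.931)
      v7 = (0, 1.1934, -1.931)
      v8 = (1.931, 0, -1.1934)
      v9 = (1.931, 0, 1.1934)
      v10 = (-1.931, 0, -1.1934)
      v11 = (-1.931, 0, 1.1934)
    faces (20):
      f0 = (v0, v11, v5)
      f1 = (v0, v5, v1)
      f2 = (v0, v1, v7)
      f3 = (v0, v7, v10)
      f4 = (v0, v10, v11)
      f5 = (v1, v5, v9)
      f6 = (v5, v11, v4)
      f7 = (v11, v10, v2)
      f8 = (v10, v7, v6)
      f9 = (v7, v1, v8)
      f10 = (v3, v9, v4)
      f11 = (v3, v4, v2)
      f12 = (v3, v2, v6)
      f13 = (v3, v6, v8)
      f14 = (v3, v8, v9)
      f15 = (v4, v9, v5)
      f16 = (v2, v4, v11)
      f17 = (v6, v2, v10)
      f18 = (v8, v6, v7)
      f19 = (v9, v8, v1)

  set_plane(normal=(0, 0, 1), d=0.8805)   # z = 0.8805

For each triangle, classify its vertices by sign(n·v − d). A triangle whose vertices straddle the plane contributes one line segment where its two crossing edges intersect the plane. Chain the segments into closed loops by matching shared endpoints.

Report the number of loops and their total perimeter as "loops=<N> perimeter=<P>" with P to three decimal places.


Straddling triangles (10 of 20):
  (v0,v11,v5) [-++] → (-1.73761, 0.506293, 0.8805)–(-0.649232, 1.59467, 0.8805)  len=1.5392
  (v0,v5,v1) [-+-] → (-0.649232, 1.59467, 0.8805)–(0.649232, 1.59467, 0.8805)  len=1.2985
  (v0,v10,v11) [--+] → (-1.931, 0, 0.8805)–(-1.73761, 0.506293, 0.8805)  len=0.5420
  (v1,v5,v9) [-++] → (0.649232, 1.59467, 0.8805)–(1.73761, 0.506293, 0.8805)  len=1.5392
  (v11,v10,v2) [+--] → (-1.931, 0, 0.8805)–(-1.73761, -0.506293, 0.8805)  len=0.5420
  (v3,v9,v4) [-++] → (1.73761, -0.506293, 0.8805)–(0.649232, -1.59467, 0.8805)  len=1.5392
  (v3,v4,v2) [-+-] → (0.649232, -1.59467, 0.8805)–(-0.649232, -1.59467, 0.8805)  len=1.2985
  (v3,v8,v9) [--+] → (1.931, 0, 0.8805)–(1.73761, -0.506293, 0.8805)  len=0.5420
  (v2,v4,v11) [-++] → (-0.649232, -1.59467, 0.8805)–(-1.73761, -0.506293, 0.8805)  len=1.5392
  (v9,v8,v1) [+--] → (1.931, 0, 0.8805)–(1.73761, 0.506293, 0.8805)  len=0.5420

Chained into 1 loop(s):
  loop 1: 10 segments, perimeter = 10.9216
Total perimeter = 10.922

loops=1 perimeter=10.922


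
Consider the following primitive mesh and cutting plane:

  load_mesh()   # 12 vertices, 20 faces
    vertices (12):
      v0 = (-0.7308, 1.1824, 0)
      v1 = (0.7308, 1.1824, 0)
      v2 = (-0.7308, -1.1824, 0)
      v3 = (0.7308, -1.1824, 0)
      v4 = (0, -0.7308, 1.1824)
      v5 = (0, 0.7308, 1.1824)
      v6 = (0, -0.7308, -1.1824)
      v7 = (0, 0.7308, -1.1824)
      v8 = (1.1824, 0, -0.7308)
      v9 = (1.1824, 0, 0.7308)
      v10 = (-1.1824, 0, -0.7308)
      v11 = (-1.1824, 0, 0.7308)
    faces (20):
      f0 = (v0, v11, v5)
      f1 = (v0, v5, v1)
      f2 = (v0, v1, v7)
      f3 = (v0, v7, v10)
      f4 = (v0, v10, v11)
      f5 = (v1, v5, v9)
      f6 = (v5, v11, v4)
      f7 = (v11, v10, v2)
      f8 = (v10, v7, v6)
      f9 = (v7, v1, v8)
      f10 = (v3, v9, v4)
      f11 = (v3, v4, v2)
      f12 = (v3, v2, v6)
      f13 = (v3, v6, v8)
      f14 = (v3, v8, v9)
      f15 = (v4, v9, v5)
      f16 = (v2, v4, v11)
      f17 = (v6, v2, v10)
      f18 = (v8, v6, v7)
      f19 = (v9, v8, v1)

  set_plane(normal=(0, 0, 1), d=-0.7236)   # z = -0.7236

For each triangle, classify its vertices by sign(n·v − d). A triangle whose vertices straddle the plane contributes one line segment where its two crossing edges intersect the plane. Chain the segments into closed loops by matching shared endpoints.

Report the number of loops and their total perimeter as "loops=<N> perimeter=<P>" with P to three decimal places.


loops=1 perimeter=6.244

Straddling triangles (10 of 20):
  (v0,v1,v7) [++-] → (0.283568, 0.906032, -0.7236)–(-0.283568, 0.906032, -0.7236)  len=0.5671
  (v0,v7,v10) [+--] → (-0.283568, 0.906032, -0.7236)–(-1.17795, 0.0116493, -0.7236)  len=1.2648
  (v0,v10,v11) [+-+] → (-1.17795, 0.0116493, -0.7236)–(-1.1824, 0, -0.7236)  len=0.0125
  (v11,v10,v2) [+-+] → (-1.1824, 0, -0.7236)–(-1.17795, -0.0116493, -0.7236)  len=0.0125
  (v7,v1,v8) [-+-] → (0.283568, 0.906032, -0.7236)–(1.17795, 0.0116493, -0.7236)  len=1.2648
  (v3,v2,v6) [++-] → (-0.283568, -0.906032, -0.7236)–(0.283568, -0.906032, -0.7236)  len=0.5671
  (v3,v6,v8) [+--] → (0.283568, -0.906032, -0.7236)–(1.17795, -0.0116493, -0.7236)  len=1.2648
  (v3,v8,v9) [+-+] → (1.17795, -0.0116493, -0.7236)–(1.1824, 0, -0.7236)  len=0.0125
  (v6,v2,v10) [-+-] → (-0.283568, -0.906032, -0.7236)–(-1.17795, -0.0116493, -0.7236)  len=1.2648
  (v9,v8,v1) [+-+] → (1.1824, 0, -0.7236)–(1.17795, 0.0116493, -0.7236)  len=0.0125

Chained into 1 loop(s):
  loop 1: 10 segments, perimeter = 6.2435
Total perimeter = 6.244


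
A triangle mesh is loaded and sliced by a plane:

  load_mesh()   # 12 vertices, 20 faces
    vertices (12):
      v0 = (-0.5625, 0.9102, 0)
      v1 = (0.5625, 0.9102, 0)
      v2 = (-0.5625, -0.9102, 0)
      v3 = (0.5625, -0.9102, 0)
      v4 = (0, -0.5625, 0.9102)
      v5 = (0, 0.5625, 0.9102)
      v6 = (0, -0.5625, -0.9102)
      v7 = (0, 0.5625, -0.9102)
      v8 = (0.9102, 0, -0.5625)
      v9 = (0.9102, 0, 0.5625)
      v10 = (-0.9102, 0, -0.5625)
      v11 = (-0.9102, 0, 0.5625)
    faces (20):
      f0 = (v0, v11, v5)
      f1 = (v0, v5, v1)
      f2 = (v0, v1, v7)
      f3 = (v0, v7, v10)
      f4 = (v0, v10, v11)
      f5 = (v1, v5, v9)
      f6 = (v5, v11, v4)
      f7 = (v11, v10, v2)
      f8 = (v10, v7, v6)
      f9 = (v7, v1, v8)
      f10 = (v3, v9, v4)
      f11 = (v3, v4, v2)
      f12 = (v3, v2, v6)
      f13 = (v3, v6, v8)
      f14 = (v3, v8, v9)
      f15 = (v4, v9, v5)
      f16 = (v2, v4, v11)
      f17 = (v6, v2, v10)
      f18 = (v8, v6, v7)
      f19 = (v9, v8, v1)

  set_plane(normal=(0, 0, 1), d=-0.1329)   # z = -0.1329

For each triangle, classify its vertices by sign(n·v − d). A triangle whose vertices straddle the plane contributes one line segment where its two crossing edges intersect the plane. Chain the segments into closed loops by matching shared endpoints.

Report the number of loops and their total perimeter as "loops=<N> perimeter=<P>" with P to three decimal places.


loops=1 perimeter=5.827

Straddling triangles (10 of 20):
  (v0,v1,v7) [++-] → (0.480368, 0.859432, -0.1329)–(-0.480368, 0.859432, -0.1329)  len=0.9607
  (v0,v7,v10) [+--] → (-0.480368, 0.859432, -0.1329)–(-0.64465, 0.69515, -0.1329)  len=0.2323
  (v0,v10,v11) [+-+] → (-0.64465, 0.69515, -0.1329)–(-0.9102, 0, -0.1329)  len=0.7441
  (v11,v10,v2) [+-+] → (-0.9102, 0, -0.1329)–(-0.64465, -0.69515, -0.1329)  len=0.7441
  (v7,v1,v8) [-+-] → (0.480368, 0.859432, -0.1329)–(0.64465, 0.69515, -0.1329)  len=0.2323
  (v3,v2,v6) [++-] → (-0.480368, -0.859432, -0.1329)–(0.480368, -0.859432, -0.1329)  len=0.9607
  (v3,v6,v8) [+--] → (0.480368, -0.859432, -0.1329)–(0.64465, -0.69515, -0.1329)  len=0.2323
  (v3,v8,v9) [+-+] → (0.64465, -0.69515, -0.1329)–(0.9102, 0, -0.1329)  len=0.7441
  (v6,v2,v10) [-+-] → (-0.480368, -0.859432, -0.1329)–(-0.64465, -0.69515, -0.1329)  len=0.2323
  (v9,v8,v1) [+-+] → (0.9102, 0, -0.1329)–(0.64465, 0.69515, -0.1329)  len=0.7441

Chained into 1 loop(s):
  loop 1: 10 segments, perimeter = 5.8274
Total perimeter = 5.827


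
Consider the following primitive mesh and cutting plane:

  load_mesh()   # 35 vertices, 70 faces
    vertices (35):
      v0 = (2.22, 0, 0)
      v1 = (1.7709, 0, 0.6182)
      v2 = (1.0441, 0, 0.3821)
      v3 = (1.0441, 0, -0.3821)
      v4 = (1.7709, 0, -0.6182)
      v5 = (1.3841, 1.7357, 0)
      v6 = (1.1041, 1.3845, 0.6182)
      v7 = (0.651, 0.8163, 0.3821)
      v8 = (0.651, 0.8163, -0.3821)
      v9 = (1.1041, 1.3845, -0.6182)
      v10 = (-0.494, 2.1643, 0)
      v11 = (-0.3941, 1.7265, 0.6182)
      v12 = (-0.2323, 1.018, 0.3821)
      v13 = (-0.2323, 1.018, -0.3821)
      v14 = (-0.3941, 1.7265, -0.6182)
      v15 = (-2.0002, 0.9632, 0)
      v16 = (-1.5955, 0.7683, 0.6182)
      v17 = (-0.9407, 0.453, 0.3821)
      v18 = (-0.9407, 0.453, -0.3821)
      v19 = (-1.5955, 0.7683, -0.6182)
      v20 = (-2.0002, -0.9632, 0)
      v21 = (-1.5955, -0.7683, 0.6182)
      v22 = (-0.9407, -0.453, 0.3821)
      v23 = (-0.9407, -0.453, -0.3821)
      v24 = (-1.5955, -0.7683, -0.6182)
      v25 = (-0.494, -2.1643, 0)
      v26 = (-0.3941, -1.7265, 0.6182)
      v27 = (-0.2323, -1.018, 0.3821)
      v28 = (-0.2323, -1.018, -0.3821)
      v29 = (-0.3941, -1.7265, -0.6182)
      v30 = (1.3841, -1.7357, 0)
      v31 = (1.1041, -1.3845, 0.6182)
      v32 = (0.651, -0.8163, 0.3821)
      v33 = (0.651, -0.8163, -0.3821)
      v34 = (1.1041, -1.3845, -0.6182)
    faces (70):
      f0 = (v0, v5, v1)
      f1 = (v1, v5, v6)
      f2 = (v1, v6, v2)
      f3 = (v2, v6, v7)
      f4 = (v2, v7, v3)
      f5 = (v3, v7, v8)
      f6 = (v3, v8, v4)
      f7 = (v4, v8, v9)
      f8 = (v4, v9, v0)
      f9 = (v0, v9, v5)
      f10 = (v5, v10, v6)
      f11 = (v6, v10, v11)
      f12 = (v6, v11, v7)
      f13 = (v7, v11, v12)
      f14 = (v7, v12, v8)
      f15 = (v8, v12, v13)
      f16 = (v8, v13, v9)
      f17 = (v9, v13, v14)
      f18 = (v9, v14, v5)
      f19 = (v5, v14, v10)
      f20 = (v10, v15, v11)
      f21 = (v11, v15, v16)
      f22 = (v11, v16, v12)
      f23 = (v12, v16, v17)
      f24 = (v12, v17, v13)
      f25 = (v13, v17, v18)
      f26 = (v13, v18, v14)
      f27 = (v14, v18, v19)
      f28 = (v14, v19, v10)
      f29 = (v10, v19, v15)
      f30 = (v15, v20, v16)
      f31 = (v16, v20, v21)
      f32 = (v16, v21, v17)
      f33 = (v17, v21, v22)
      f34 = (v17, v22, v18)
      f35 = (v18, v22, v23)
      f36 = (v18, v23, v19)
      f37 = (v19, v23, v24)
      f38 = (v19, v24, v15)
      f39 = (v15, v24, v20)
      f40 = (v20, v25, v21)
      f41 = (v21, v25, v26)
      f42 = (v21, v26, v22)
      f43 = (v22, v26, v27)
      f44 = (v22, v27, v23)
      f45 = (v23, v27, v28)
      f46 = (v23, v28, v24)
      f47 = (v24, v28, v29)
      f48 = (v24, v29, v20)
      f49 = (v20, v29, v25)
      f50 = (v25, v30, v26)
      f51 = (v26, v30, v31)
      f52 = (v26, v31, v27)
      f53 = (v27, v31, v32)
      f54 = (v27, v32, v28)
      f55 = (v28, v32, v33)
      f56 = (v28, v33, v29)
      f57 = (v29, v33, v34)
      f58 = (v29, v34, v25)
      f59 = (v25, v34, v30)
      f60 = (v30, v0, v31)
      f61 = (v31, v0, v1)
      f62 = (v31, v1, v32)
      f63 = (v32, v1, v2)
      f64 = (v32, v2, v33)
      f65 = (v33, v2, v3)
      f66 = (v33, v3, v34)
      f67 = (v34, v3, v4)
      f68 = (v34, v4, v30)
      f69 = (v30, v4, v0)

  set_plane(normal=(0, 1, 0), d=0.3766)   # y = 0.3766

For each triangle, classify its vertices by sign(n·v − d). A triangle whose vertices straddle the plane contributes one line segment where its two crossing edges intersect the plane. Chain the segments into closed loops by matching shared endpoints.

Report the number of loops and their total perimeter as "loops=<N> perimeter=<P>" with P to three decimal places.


Straddling triangles (20 of 70):
  (v0,v5,v1) [-+-] → (2.03863, 0.3766, 0)–(1.68697, 0.3766, 0.484067)  len=0.5983
  (v1,v5,v6) [-++] → (1.68697, 0.3766, 0.484067)–(1.58952, 0.3766, 0.6182)  len=0.1658
  (v1,v6,v2) [-+-] → (1.58952, 0.3766, 0.6182)–(1.06042, 0.3766, 0.446322)  len=0.5563
  (v2,v6,v7) [-++] → (1.06042, 0.3766, 0.446322)–(0.862743, 0.3766, 0.3821)  len=0.2078
  (v2,v7,v3) [-+-] → (0.862743, 0.3766, 0.3821)–(0.862743, 0.3766, -0.0295363)  len=0.4116
  (v3,v7,v8) [-++] → (0.862743, 0.3766, -0.0295363)–(0.862743, 0.3766, -0.3821)  len=0.3526
  (v3,v8,v4) [-+-] → (0.862743, 0.3766, -0.3821)–(1.25423, 0.3766, -0.509275)  len=0.4116
  (v4,v8,v9) [-++] → (1.25423, 0.3766, -0.509275)–(1.58952, 0.3766, -0.6182)  len=0.3525
  (v4,v9,v0) [-+-] → (1.58952, 0.3766, -0.6182)–(1.91646, 0.3766, -0.168158)  len=0.5563
  (v0,v9,v5) [-++] → (1.91646, 0.3766, -0.168158)–(2.03863, 0.3766, 0)  len=0.2079
  (v15,v20,v16) [+-+] → (-2.0002, 0.3766, 0)–(-1.68705, 0.3766, 0.478351)  len=0.5717
  (v16,v20,v21) [+--] → (-1.68705, 0.3766, 0.478351)–(-1.5955, 0.3766, 0.6182)  len=0.1672
  (v16,v21,v17) [+-+] → (-1.5955, 0.3766, 0.6182)–(-0.981662, 0.3766, 0.39687)  len=0.6525
  (v17,v21,v22) [+--] → (-0.981662, 0.3766, 0.39687)–(-0.9407, 0.3766, 0.3821)  len=0.0435
  (v17,v22,v18) [+-+] → (-0.9407, 0.3766, 0.3821)–(-0.9407, 0.3766, -0.317658)  len=0.6998
  (v18,v22,v23) [+--] → (-0.9407, 0.3766, -0.317658)–(-0.9407, 0.3766, -0.3821)  len=0.0644
  (v18,v23,v19) [+-+] → (-0.9407, 0.3766, -0.3821)–(-1.38549, 0.3766, -0.542477)  len=0.4728
  (v19,v23,v24) [+--] → (-1.38549, 0.3766, -0.542477)–(-1.5955, 0.3766, -0.6182)  len=0.2232
  (v19,v24,v15) [+-+] → (-1.5955, 0.3766, -0.6182)–(-1.8631, 0.3766, -0.209435)  len=0.4886
  (v15,v24,v20) [+--] → (-1.8631, 0.3766, -0.209435)–(-2.0002, 0.3766, 0)  len=0.2503

Chained into 2 loop(s):
  loop 1: 10 segments, perimeter = 3.8208
  loop 2: 10 segments, perimeter = 3.6341
Total perimeter = 7.455

loops=2 perimeter=7.455


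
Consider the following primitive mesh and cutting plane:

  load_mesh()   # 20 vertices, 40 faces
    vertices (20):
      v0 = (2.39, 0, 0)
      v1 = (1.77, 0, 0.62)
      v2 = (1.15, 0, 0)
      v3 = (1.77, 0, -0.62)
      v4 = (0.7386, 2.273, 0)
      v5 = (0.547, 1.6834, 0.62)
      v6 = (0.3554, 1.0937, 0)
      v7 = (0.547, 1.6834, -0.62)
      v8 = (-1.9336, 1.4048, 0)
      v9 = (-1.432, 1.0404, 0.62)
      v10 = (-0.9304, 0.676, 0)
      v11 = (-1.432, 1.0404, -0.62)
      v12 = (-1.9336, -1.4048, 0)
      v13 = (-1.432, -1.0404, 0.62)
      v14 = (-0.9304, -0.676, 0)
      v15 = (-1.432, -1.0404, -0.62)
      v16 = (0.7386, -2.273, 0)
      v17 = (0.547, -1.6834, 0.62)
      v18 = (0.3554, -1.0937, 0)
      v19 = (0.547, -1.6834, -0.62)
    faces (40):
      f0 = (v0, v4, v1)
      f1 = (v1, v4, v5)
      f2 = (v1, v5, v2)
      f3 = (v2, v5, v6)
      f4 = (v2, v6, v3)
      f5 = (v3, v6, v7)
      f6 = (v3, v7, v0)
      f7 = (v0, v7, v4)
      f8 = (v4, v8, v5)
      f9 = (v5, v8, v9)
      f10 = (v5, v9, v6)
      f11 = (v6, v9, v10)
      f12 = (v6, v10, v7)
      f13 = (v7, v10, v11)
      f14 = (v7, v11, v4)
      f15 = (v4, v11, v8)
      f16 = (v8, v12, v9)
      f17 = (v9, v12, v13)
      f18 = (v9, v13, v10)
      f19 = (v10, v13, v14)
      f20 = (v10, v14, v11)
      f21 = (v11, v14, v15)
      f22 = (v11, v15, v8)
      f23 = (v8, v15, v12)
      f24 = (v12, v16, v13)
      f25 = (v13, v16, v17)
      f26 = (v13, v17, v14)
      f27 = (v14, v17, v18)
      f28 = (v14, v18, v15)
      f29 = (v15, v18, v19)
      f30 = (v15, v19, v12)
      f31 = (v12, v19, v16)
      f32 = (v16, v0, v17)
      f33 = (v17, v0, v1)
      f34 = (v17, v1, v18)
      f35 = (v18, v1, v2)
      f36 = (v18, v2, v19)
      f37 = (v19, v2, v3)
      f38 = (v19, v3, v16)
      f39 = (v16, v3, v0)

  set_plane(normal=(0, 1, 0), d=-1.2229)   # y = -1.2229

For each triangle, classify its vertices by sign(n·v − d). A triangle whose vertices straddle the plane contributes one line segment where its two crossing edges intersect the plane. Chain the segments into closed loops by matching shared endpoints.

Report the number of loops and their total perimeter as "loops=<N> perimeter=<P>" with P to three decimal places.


Straddling triangles (16 of 40):
  (v8,v12,v9) [+-+] → (-1.9336, -1.2229, 0)–(-1.89629, -1.2229, 0.0461222)  len=0.0593
  (v9,v12,v13) [+-+] → (-1.89629, -1.2229, 0.0461222)–(-1.68321, -1.2229, 0.30949)  len=0.3388
  (v8,v15,v12) [++-] → (-1.68321, -1.2229, -0.30949)–(-1.9336, -1.2229, 0)  len=0.3981
  (v12,v16,v13) [--+] → (-1.11062, -1.2229, 0.528202)–(-1.68321, -1.2229, 0.30949)  len=0.6129
  (v13,v16,v17) [+--] → (-1.11062, -1.2229, 0.528202)–(-0.870309, -1.2229, 0.62)  len=0.2572
  (v13,v17,v14) [+-+] → (-0.870309, -1.2229, 0.62)–(-0.128345, -1.2229, 0.336587)  len=0.7942
  (v14,v17,v18) [+-+] → (-0.128345, -1.2229, 0.336587)–(0.397378, -1.2229, 0.135839)  len=0.5627
  (v15,v18,v19) [++-] → (0.397378, -1.2229, -0.135839)–(-0.870309, -1.2229, -0.62)  len=1.3570
  (v15,v19,v12) [+--] → (-0.870309, -1.2229, -0.62)–(-1.68321, -1.2229, -0.30949)  len=0.8702
  (v16,v0,v17) [-+-] → (1.50153, -1.2229, 0)–(1.05116, -1.2229, 0.450397)  len=0.6369
  (v17,v0,v1) [-++] → (1.05116, -1.2229, 0.450397)–(0.881556, -1.2229, 0.62)  len=0.2399
  (v17,v1,v18) [-++] → (0.881556, -1.2229, 0.62)–(0.397378, -1.2229, 0.135839)  len=0.6847
  (v18,v2,v19) [++-] → (0.711953, -1.2229, -0.450397)–(0.397378, -1.2229, -0.135839)  len=0.4449
  (v19,v2,v3) [-++] → (0.711953, -1.2229, -0.450397)–(0.881556, -1.2229, -0.62)  len=0.2399
  (v19,v3,v16) [-+-] → (0.881556, -1.2229, -0.62)–(1.2151, -1.2229, -0.286433)  len=0.4717
  (v16,v3,v0) [-++] → (1.2151, -1.2229, -0.286433)–(1.50153, -1.2229, 0)  len=0.4051

Chained into 1 loop(s):
  loop 1: 16 segments, perimeter = 8.3736
Total perimeter = 8.374

loops=1 perimeter=8.374


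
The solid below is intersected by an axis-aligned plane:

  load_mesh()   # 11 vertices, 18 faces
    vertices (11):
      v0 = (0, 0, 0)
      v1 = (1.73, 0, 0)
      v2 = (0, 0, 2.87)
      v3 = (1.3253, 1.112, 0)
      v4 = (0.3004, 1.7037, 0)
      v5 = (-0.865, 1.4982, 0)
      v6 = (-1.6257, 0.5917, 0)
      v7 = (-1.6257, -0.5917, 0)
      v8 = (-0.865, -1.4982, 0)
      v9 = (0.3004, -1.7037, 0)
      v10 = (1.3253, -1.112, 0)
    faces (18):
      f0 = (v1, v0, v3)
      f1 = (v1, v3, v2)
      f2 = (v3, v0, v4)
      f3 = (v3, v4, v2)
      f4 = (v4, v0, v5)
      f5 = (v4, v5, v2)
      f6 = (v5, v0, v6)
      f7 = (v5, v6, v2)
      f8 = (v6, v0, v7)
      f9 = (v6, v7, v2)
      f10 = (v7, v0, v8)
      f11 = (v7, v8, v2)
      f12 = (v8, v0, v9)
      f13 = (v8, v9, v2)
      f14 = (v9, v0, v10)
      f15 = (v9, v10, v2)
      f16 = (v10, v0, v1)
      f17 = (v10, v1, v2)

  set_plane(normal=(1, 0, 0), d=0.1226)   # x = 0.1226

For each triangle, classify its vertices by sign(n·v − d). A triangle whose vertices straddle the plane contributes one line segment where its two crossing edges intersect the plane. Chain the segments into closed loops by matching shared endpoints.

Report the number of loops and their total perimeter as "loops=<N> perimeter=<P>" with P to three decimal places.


loops=1 perimeter=9.669

Straddling triangles (12 of 18):
  (v1,v0,v3) [+-+] → (0.1226, 0, 0)–(0.1226, 0.102868, 0)  len=0.1029
  (v1,v3,v2) [++-] → (0.1226, 0.102868, 2.6045)–(0.1226, 0, 2.66661)  len=0.1202
  (v3,v0,v4) [+-+] → (0.1226, 0.102868, 0)–(0.1226, 0.695318, 0)  len=0.5925
  (v3,v4,v2) [++-] → (0.1226, 0.695318, 1.69869)–(0.1226, 0.102868, 2.6045)  len=1.0824
  (v4,v0,v5) [+--] → (0.1226, 0.695318, 0)–(0.1226, 1.67235, 0)  len=0.9770
  (v4,v5,v2) [+--] → (0.1226, 1.67235, 0)–(0.1226, 0.695318, 1.69869)  len=1.9596
  (v8,v0,v9) [--+] → (0.1226, -0.695318, 0)–(0.1226, -1.67235, 0)  len=0.9770
  (v8,v9,v2) [-+-] → (0.1226, -1.67235, 0)–(0.1226, -0.695318, 1.69869)  len=1.9596
  (v9,v0,v10) [+-+] → (0.1226, -0.695318, 0)–(0.1226, -0.102868, 0)  len=0.5925
  (v9,v10,v2) [++-] → (0.1226, -0.102868, 2.6045)–(0.1226, -0.695318, 1.69869)  len=1.0824
  (v10,v0,v1) [+-+] → (0.1226, -0.102868, 0)–(0.1226, 0, 0)  len=0.1029
  (v10,v1,v2) [++-] → (0.1226, 0, 2.66661)–(0.1226, -0.102868, 2.6045)  len=0.1202

Chained into 1 loop(s):
  loop 1: 12 segments, perimeter = 9.6690
Total perimeter = 9.669


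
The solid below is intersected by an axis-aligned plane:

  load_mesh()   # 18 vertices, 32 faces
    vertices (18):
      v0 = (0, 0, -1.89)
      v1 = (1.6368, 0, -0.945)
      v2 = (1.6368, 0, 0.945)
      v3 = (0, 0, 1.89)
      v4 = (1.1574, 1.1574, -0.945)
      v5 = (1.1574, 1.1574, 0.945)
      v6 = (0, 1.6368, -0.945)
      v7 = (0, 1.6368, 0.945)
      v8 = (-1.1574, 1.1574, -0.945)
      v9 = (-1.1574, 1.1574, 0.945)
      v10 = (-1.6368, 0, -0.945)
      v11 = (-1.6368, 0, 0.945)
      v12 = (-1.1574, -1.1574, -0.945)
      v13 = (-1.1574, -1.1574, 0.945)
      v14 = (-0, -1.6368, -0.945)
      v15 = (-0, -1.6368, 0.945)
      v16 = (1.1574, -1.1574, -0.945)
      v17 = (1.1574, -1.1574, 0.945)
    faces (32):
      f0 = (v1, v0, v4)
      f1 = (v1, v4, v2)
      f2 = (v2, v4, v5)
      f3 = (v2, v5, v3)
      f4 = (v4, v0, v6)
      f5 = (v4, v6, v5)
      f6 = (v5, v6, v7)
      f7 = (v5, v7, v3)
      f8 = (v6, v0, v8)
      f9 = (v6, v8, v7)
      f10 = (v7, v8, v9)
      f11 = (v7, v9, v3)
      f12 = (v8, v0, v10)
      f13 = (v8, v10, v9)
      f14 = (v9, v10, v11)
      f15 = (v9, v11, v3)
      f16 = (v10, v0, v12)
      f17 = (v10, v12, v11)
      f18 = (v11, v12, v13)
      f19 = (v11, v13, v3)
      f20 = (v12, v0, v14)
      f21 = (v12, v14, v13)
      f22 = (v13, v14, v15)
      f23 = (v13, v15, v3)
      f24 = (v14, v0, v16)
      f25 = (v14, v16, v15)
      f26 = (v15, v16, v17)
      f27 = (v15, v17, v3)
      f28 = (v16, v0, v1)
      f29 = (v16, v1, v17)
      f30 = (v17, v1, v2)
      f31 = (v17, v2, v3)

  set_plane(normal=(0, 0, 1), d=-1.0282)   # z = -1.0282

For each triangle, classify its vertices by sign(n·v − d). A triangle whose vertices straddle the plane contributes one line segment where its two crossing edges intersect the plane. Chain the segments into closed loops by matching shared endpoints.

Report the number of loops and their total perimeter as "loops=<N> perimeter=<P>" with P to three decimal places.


Straddling triangles (8 of 32):
  (v1,v0,v4) [+-+] → (1.49269, 0, -1.0282)–(1.0555, 1.0555, -1.0282)  len=1.1425
  (v4,v0,v6) [+-+] → (1.0555, 1.0555, -1.0282)–(0, 1.49269, -1.0282)  len=1.1425
  (v6,v0,v8) [+-+] → (0, 1.49269, -1.0282)–(-1.0555, 1.0555, -1.0282)  len=1.1425
  (v8,v0,v10) [+-+] → (-1.0555, 1.0555, -1.0282)–(-1.49269, 0, -1.0282)  len=1.1425
  (v10,v0,v12) [+-+] → (-1.49269, 0, -1.0282)–(-1.0555, -1.0555, -1.0282)  len=1.1425
  (v12,v0,v14) [+-+] → (-1.0555, -1.0555, -1.0282)–(0, -1.49269, -1.0282)  len=1.1425
  (v14,v0,v16) [+-+] → (0, -1.49269, -1.0282)–(1.0555, -1.0555, -1.0282)  len=1.1425
  (v16,v0,v1) [+-+] → (1.0555, -1.0555, -1.0282)–(1.49269, 0, -1.0282)  len=1.1425

Chained into 1 loop(s):
  loop 1: 8 segments, perimeter = 9.1397
Total perimeter = 9.140

loops=1 perimeter=9.140


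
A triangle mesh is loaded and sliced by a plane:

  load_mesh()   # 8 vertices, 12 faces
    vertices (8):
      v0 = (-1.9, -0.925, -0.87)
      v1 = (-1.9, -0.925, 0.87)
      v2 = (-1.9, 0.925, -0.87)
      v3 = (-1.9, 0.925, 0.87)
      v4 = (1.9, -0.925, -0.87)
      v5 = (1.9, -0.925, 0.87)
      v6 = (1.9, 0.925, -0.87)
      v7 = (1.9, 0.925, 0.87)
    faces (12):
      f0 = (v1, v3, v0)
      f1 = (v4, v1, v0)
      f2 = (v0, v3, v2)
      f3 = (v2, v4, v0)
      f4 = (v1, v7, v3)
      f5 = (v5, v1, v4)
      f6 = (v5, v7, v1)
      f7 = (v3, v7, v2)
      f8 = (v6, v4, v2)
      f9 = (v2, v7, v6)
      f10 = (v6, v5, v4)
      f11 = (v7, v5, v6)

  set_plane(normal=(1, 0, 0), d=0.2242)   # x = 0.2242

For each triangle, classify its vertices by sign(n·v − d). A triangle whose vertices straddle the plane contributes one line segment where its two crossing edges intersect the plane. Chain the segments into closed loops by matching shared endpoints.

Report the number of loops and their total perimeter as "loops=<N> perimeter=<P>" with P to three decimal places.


loops=1 perimeter=7.180

Straddling triangles (8 of 12):
  (v4,v1,v0) [+--] → (0.2242, -0.925, -0.10266)–(0.2242, -0.925, -0.87)  len=0.7673
  (v2,v4,v0) [-+-] → (0.2242, -0.10915, -0.87)–(0.2242, -0.925, -0.87)  len=0.8158
  (v1,v7,v3) [-+-] → (0.2242, 0.10915, 0.87)–(0.2242, 0.925, 0.87)  len=0.8158
  (v5,v1,v4) [+-+] → (0.2242, -0.925, 0.87)–(0.2242, -0.925, -0.10266)  len=0.9727
  (v5,v7,v1) [++-] → (0.2242, 0.10915, 0.87)–(0.2242, -0.925, 0.87)  len=1.0341
  (v3,v7,v2) [-+-] → (0.2242, 0.925, 0.87)–(0.2242, 0.925, 0.10266)  len=0.7673
  (v6,v4,v2) [++-] → (0.2242, -0.10915, -0.87)–(0.2242, 0.925, -0.87)  len=1.0341
  (v2,v7,v6) [-++] → (0.2242, 0.925, 0.10266)–(0.2242, 0.925, -0.87)  len=0.9727

Chained into 1 loop(s):
  loop 1: 8 segments, perimeter = 7.1800
Total perimeter = 7.180


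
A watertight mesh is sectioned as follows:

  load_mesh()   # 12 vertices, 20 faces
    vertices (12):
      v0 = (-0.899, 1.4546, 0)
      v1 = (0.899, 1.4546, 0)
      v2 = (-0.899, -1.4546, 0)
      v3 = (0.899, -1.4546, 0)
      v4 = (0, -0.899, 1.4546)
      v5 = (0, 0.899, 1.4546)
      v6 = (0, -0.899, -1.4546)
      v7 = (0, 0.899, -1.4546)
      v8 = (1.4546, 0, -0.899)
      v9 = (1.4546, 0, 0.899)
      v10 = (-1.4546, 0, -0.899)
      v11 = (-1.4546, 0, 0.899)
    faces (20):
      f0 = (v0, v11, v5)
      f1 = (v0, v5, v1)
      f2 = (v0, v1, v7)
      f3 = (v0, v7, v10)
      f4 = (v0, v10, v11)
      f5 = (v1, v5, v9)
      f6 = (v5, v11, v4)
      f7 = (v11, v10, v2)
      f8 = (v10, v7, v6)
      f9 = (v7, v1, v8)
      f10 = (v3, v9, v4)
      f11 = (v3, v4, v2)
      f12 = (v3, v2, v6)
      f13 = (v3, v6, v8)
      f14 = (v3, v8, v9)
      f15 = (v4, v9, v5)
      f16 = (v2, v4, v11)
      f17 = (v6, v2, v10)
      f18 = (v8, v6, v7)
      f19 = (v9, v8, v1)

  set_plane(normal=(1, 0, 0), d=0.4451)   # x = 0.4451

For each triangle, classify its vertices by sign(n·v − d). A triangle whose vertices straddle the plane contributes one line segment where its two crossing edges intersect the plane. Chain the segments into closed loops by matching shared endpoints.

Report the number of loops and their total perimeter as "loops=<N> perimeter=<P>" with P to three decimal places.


loops=1 perimeter=8.753

Straddling triangles (10 of 20):
  (v0,v5,v1) [--+] → (0.4451, 1.17408, 0.734419)–(0.4451, 1.4546, 0)  len=0.7862
  (v0,v1,v7) [-+-] → (0.4451, 1.4546, 0)–(0.4451, 1.17408, -0.734419)  len=0.7862
  (v1,v5,v9) [+-+] → (0.4451, 1.17408, 0.734419)–(0.4451, 0.623911, 1.28459)  len=0.7781
  (v7,v1,v8) [-++] → (0.4451, 1.17408, -0.734419)–(0.4451, 0.623911, -1.28459)  len=0.7781
  (v3,v9,v4) [++-] → (0.4451, -0.623911, 1.28459)–(0.4451, -1.17408, 0.734419)  len=0.7781
  (v3,v4,v2) [+--] → (0.4451, -1.17408, 0.734419)–(0.4451, -1.4546, 0)  len=0.7862
  (v3,v2,v6) [+--] → (0.4451, -1.4546, 0)–(0.4451, -1.17408, -0.734419)  len=0.7862
  (v3,v6,v8) [+-+] → (0.4451, -1.17408, -0.734419)–(0.4451, -0.623911, -1.28459)  len=0.7781
  (v4,v9,v5) [-+-] → (0.4451, -0.623911, 1.28459)–(0.4451, 0.623911, 1.28459)  len=1.2478
  (v8,v6,v7) [+--] → (0.4451, -0.623911, -1.28459)–(0.4451, 0.623911, -1.28459)  len=1.2478

Chained into 1 loop(s):
  loop 1: 10 segments, perimeter = 8.7526
Total perimeter = 8.753


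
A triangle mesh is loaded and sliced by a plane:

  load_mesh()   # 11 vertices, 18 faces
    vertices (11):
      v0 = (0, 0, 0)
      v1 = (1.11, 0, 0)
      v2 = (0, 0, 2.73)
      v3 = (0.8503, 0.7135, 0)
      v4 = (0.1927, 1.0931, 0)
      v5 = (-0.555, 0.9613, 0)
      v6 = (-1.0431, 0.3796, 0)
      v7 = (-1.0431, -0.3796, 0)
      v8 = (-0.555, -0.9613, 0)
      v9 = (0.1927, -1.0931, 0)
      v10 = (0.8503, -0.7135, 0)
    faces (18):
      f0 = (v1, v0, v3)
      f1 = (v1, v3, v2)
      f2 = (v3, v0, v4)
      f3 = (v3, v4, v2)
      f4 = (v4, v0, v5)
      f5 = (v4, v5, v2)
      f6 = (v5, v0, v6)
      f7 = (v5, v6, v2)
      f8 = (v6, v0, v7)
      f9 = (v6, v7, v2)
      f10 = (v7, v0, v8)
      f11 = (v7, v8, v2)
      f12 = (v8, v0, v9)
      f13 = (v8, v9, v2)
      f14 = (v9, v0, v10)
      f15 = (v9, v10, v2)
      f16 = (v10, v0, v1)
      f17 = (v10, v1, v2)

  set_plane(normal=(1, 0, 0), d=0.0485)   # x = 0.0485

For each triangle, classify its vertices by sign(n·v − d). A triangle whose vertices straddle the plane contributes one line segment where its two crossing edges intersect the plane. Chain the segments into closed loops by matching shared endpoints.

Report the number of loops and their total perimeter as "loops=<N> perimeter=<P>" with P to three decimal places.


loops=1 perimeter=7.789

Straddling triangles (12 of 18):
  (v1,v0,v3) [+-+] → (0.0485, 0, 0)–(0.0485, 0.0406971, 0)  len=0.0407
  (v1,v3,v2) [++-] → (0.0485, 0.0406971, 2.57428)–(0.0485, 0, 2.61072)  len=0.0546
  (v3,v0,v4) [+-+] → (0.0485, 0.0406971, 0)–(0.0485, 0.275119, 0)  len=0.2344
  (v3,v4,v2) [++-] → (0.0485, 0.275119, 2.0429)–(0.0485, 0.0406971, 2.57428)  len=0.5808
  (v4,v0,v5) [+--] → (0.0485, 0.275119, 0)–(0.0485, 1.06768, 0)  len=0.7926
  (v4,v5,v2) [+--] → (0.0485, 1.06768, 0)–(0.0485, 0.275119, 2.0429)  len=2.1913
  (v8,v0,v9) [--+] → (0.0485, -0.275119, 0)–(0.0485, -1.06768, 0)  len=0.7926
  (v8,v9,v2) [-+-] → (0.0485, -1.06768, 0)–(0.0485, -0.275119, 2.0429)  len=2.1913
  (v9,v0,v10) [+-+] → (0.0485, -0.275119, 0)–(0.0485, -0.0406971, 0)  len=0.2344
  (v9,v10,v2) [++-] → (0.0485, -0.0406971, 2.57428)–(0.0485, -0.275119, 2.0429)  len=0.5808
  (v10,v0,v1) [+-+] → (0.0485, -0.0406971, 0)–(0.0485, 0, 0)  len=0.0407
  (v10,v1,v2) [++-] → (0.0485, 0, 2.61072)–(0.0485, -0.0406971, 2.57428)  len=0.0546

Chained into 1 loop(s):
  loop 1: 12 segments, perimeter = 7.7887
Total perimeter = 7.789


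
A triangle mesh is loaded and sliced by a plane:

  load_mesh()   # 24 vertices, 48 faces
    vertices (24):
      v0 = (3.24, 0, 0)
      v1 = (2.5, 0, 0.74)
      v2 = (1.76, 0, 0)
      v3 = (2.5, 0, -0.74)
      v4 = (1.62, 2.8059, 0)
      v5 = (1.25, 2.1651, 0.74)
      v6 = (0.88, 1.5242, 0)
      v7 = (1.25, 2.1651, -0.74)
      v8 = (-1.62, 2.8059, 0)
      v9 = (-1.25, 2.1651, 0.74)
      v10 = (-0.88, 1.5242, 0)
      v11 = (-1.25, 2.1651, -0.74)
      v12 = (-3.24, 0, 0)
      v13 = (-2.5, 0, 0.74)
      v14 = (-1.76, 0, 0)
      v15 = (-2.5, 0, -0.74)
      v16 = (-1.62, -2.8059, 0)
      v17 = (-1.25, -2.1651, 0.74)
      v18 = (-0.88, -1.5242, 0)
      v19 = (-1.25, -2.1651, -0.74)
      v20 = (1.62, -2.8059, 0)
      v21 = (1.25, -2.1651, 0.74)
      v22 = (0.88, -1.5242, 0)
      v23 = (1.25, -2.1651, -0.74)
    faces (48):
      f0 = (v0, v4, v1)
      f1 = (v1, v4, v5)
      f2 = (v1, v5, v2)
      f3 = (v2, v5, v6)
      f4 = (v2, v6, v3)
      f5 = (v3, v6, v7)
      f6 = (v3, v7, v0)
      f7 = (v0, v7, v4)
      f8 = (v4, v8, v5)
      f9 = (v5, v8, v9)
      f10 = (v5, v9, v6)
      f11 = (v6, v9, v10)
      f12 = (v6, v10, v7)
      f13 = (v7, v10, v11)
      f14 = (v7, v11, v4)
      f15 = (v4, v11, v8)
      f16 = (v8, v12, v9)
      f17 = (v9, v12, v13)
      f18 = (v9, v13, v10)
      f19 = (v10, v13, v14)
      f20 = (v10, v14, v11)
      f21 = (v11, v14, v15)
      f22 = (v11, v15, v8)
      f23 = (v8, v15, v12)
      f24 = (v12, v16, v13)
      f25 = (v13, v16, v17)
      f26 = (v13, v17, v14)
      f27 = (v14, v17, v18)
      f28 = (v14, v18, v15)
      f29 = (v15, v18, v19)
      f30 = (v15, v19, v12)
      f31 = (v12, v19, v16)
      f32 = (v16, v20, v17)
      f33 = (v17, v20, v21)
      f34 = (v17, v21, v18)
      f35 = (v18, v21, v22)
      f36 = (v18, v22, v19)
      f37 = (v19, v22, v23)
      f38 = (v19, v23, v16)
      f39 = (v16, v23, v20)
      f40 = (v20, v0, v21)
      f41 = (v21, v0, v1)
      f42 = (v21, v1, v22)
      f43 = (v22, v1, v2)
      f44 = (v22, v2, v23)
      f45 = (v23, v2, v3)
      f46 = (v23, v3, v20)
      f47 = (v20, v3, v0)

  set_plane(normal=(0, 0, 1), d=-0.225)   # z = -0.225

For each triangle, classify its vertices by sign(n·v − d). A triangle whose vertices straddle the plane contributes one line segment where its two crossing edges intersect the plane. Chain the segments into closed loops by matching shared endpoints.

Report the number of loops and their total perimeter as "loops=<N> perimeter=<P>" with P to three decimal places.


loops=2 perimeter=30.000

Straddling triangles (24 of 48):
  (v2,v6,v3) [++-] → (1.37257, 1.06076, -0.225)–(1.985, 0, -0.225)  len=1.2249
  (v3,v6,v7) [-+-] → (1.37257, 1.06076, -0.225)–(0.9925, 1.71907, -0.225)  len=0.7601
  (v3,v7,v0) [--+] → (2.63493, 0.658307, -0.225)–(3.015, 0, -0.225)  len=0.7601
  (v0,v7,v4) [+-+] → (2.63493, 0.658307, -0.225)–(1.5075, 2.61106, -0.225)  len=2.2549
  (v6,v10,v7) [++-] → (-0.232365, 1.71907, -0.225)–(0.9925, 1.71907, -0.225)  len=1.2249
  (v7,v10,v11) [-+-] → (-0.232365, 1.71907, -0.225)–(-0.9925, 1.71907, -0.225)  len=0.7601
  (v7,v11,v4) [--+] → (0.747365, 2.61106, -0.225)–(1.5075, 2.61106, -0.225)  len=0.7601
  (v4,v11,v8) [+-+] → (0.747365, 2.61106, -0.225)–(-1.5075, 2.61106, -0.225)  len=2.2549
  (v10,v14,v11) [++-] → (-1.60493, 0.658307, -0.225)–(-0.9925, 1.71907, -0.225)  len=1.2249
  (v11,v14,v15) [-+-] → (-1.60493, 0.658307, -0.225)–(-1.985, 0, -0.225)  len=0.7601
  (v11,v15,v8) [--+] → (-1.88757, 1.95275, -0.225)–(-1.5075, 2.61106, -0.225)  len=0.7601
  (v8,v15,v12) [+-+] → (-1.88757, 1.95275, -0.225)–(-3.015, 0, -0.225)  len=2.2549
  (v14,v18,v15) [++-] → (-1.37257, -1.06076, -0.225)–(-1.985, 0, -0.225)  len=1.2249
  (v15,v18,v19) [-+-] → (-1.37257, -1.06076, -0.225)–(-0.9925, -1.71907, -0.225)  len=0.7601
  (v15,v19,v12) [--+] → (-2.63493, -0.658307, -0.225)–(-3.015, 0, -0.225)  len=0.7601
  (v12,v19,v16) [+-+] → (-2.63493, -0.658307, -0.225)–(-1.5075, -2.61106, -0.225)  len=2.2549
  (v18,v22,v19) [++-] → (0.232365, -1.71907, -0.225)–(-0.9925, -1.71907, -0.225)  len=1.2249
  (v19,v22,v23) [-+-] → (0.232365, -1.71907, -0.225)–(0.9925, -1.71907, -0.225)  len=0.7601
  (v19,v23,v16) [--+] → (-0.747365, -2.61106, -0.225)–(-1.5075, -2.61106, -0.225)  len=0.7601
  (v16,v23,v20) [+-+] → (-0.747365, -2.61106, -0.225)–(1.5075, -2.61106, -0.225)  len=2.2549
  (v22,v2,v23) [++-] → (1.60493, -0.658307, -0.225)–(0.9925, -1.71907, -0.225)  len=1.2249
  (v23,v2,v3) [-+-] → (1.60493, -0.658307, -0.225)–(1.985, 0, -0.225)  len=0.7601
  (v23,v3,v20) [--+] → (1.88757, -1.95275, -0.225)–(1.5075, -2.61106, -0.225)  len=0.7601
  (v20,v3,v0) [+-+] → (1.88757, -1.95275, -0.225)–(3.015, 0, -0.225)  len=2.2549

Chained into 2 loop(s):
  loop 1: 12 segments, perimeter = 11.9100
  loop 2: 12 segments, perimeter = 18.0900
Total perimeter = 30.000


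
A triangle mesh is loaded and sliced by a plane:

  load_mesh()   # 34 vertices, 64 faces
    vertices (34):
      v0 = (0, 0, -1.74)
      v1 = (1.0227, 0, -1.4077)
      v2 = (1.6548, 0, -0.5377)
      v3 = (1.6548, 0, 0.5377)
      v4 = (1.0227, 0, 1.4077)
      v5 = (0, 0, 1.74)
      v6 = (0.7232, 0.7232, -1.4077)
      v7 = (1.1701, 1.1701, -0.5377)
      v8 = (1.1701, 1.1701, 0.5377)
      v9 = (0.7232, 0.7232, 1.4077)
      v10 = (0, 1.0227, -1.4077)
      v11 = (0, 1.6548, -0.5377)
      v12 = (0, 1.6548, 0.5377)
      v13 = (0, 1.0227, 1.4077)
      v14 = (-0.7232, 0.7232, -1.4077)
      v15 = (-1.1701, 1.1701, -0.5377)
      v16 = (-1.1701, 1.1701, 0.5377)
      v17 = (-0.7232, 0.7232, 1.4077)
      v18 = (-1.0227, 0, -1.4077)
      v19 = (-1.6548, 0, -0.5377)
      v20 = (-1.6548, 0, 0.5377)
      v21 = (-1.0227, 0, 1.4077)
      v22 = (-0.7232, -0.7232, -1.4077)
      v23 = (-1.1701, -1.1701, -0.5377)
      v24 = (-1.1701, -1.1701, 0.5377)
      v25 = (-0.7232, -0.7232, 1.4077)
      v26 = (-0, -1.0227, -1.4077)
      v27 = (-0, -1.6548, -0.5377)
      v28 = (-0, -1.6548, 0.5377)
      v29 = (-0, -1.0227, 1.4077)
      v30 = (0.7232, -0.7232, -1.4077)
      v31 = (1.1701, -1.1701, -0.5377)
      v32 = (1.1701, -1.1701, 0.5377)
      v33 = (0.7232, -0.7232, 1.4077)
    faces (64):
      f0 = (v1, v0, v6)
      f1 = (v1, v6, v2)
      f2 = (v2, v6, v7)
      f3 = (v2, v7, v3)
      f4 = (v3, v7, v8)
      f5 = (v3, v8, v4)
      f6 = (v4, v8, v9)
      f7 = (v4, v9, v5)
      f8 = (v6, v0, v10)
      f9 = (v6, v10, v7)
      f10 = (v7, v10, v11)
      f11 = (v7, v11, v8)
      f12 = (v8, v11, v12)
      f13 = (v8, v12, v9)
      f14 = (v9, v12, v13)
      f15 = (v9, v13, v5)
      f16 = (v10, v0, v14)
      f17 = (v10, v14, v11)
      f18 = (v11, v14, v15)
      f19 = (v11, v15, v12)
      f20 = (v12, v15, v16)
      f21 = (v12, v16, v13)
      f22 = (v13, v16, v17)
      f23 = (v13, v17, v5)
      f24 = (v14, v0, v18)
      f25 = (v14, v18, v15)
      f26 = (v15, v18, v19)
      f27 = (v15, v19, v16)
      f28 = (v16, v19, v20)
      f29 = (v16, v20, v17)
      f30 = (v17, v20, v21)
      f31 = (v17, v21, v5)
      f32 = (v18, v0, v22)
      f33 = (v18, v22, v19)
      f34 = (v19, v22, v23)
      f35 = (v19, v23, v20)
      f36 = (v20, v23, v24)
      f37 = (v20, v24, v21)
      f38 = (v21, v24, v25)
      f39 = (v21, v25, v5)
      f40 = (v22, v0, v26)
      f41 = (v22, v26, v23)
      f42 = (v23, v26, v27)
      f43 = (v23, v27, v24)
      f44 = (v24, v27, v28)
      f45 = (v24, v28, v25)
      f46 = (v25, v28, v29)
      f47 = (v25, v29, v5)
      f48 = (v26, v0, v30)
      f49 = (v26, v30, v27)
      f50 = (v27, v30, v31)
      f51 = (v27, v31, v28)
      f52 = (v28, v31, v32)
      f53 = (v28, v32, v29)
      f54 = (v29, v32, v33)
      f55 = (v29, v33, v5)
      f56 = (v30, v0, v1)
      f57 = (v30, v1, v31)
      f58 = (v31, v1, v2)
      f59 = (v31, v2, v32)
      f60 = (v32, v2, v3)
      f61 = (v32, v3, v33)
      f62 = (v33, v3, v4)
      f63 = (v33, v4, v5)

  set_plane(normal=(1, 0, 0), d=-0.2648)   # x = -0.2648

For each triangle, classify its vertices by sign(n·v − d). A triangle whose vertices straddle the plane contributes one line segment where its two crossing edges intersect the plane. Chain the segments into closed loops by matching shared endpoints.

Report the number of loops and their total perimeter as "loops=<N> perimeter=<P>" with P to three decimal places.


Straddling triangles (20 of 64):
  (v10,v0,v14) [++-] → (-0.2648, 0.2648, -1.61833)–(-0.2648, 0.913038, -1.4077)  len=0.6816
  (v10,v14,v11) [+-+] → (-0.2648, 0.913038, -1.4077)–(-0.2648, 1.31369, -0.856251)  len=0.6816
  (v11,v14,v15) [+--] → (-0.2648, 1.31369, -0.856251)–(-0.2648, 1.54511, -0.5377)  len=0.3937
  (v11,v15,v12) [+-+] → (-0.2648, 1.54511, -0.5377)–(-0.2648, 1.54511, 0.294331)  len=0.8320
  (v12,v15,v16) [+--] → (-0.2648, 1.54511, 0.294331)–(-0.2648, 1.54511, 0.5377)  len=0.2434
  (v12,v16,v13) [+-+] → (-0.2648, 1.54511, 0.5377)–(-0.2648, 1.05606, 1.21081)  len=0.8320
  (v13,v16,v17) [+--] → (-0.2648, 1.05606, 1.21081)–(-0.2648, 0.913038, 1.4077)  len=0.2433
  (v13,v17,v5) [+-+] → (-0.2648, 0.913038, 1.4077)–(-0.2648, 0.2648, 1.61833)  len=0.6816
  (v14,v0,v18) [-+-] → (-0.2648, 0.2648, -1.61833)–(-0.2648, 0, -1.65396)  len=0.2672
  (v17,v21,v5) [--+] → (-0.2648, 0, 1.65396)–(-0.2648, 0.2648, 1.61833)  len=0.2672
  (v18,v0,v22) [-+-] → (-0.2648, 0, -1.65396)–(-0.2648, -0.2648, -1.61833)  len=0.2672
  (v21,v25,v5) [--+] → (-0.2648, -0.2648, 1.61833)–(-0.2648, 0, 1.65396)  len=0.2672
  (v22,v0,v26) [-++] → (-0.2648, -0.2648, -1.61833)–(-0.2648, -0.913038, -1.4077)  len=0.6816
  (v22,v26,v23) [-+-] → (-0.2648, -0.913038, -1.4077)–(-0.2648, -1.05606, -1.21081)  len=0.2433
  (v23,v26,v27) [-++] → (-0.2648, -1.05606, -1.21081)–(-0.2648, -1.54511, -0.5377)  len=0.8320
  (v23,v27,v24) [-+-] → (-0.2648, -1.54511, -0.5377)–(-0.2648, -1.54511, -0.294331)  len=0.2434
  (v24,v27,v28) [-++] → (-0.2648, -1.54511, -0.294331)–(-0.2648, -1.54511, 0.5377)  len=0.8320
  (v24,v28,v25) [-+-] → (-0.2648, -1.54511, 0.5377)–(-0.2648, -1.31369, 0.856251)  len=0.3937
  (v25,v28,v29) [-++] → (-0.2648, -1.31369, 0.856251)–(-0.2648, -0.913038, 1.4077)  len=0.6816
  (v25,v29,v5) [-++] → (-0.2648, -0.913038, 1.4077)–(-0.2648, -0.2648, 1.61833)  len=0.6816

Chained into 1 loop(s):
  loop 1: 20 segments, perimeter = 10.2474
Total perimeter = 10.247

loops=1 perimeter=10.247


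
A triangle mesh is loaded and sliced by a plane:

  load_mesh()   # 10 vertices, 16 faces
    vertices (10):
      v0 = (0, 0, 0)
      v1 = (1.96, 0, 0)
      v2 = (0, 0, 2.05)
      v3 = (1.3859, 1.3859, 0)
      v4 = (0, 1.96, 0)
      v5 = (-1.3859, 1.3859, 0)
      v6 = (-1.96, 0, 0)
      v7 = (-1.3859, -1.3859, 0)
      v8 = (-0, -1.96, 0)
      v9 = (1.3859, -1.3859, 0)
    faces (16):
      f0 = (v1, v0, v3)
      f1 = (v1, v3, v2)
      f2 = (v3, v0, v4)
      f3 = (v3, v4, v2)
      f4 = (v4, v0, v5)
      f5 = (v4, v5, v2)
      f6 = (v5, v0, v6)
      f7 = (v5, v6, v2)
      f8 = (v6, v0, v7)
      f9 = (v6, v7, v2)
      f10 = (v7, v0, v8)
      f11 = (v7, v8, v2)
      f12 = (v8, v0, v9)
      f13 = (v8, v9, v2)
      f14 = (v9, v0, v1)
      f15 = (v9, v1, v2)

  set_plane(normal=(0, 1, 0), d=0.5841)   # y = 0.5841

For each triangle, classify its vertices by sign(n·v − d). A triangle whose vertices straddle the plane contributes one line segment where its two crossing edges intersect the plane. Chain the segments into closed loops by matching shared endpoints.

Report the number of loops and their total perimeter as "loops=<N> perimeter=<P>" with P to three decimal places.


loops=1 perimeter=7.991

Straddling triangles (8 of 16):
  (v1,v0,v3) [--+] → (0.5841, 0.5841, 0)–(1.71804, 0.5841, 0)  len=1.1339
  (v1,v3,v2) [-+-] → (1.71804, 0.5841, 0)–(0.5841, 0.5841, 1.18601)  len=1.6409
  (v3,v0,v4) [+-+] → (0.5841, 0.5841, 0)–(0, 0.5841, 0)  len=0.5841
  (v3,v4,v2) [++-] → (0, 0.5841, 1.43908)–(0.5841, 0.5841, 1.18601)  len=0.6366
  (v4,v0,v5) [+-+] → (0, 0.5841, 0)–(-0.5841, 0.5841, 0)  len=0.5841
  (v4,v5,v2) [++-] → (-0.5841, 0.5841, 1.18601)–(0, 0.5841, 1.43908)  len=0.6366
  (v5,v0,v6) [+--] → (-0.5841, 0.5841, 0)–(-1.71804, 0.5841, 0)  len=1.1339
  (v5,v6,v2) [+--] → (-1.71804, 0.5841, 0)–(-0.5841, 0.5841, 1.18601)  len=1.6409

Chained into 1 loop(s):
  loop 1: 8 segments, perimeter = 7.9909
Total perimeter = 7.991
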